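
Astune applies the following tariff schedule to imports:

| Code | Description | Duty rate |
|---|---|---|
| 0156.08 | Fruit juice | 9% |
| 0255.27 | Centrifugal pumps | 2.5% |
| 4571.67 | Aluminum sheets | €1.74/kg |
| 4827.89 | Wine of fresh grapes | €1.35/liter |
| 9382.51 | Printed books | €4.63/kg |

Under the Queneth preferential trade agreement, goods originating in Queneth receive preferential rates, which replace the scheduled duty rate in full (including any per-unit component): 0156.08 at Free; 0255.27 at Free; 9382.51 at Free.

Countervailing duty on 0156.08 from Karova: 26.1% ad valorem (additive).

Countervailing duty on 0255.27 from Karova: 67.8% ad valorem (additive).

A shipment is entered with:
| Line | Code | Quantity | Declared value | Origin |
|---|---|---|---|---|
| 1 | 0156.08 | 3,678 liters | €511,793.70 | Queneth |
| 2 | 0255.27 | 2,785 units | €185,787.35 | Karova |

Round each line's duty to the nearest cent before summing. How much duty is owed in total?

Line 1 (0156.08, Queneth, 3,678 liters, €511,793.70):
Base rate for 0156.08 is 9%.
Origin Queneth qualifies under the Astune–Queneth agreement and 0156.08 is covered: preferential rate Free applies instead.
The additional-duty order on 0156.08 targets Karova, not Queneth; it does not apply.
Duty = €511,793.70 × 0% = €0.00.
Line 2 (0255.27, Karova, 2,785 units, €185,787.35):
Base rate for 0255.27 is 2.5%.
0255.27 has an FTA preferential rate, but origin Karova is not Queneth; base rate stands.
Additional duty on 0255.27 from Karova: +67.8%. Applied ad valorem rate: 2.5% + 67.8% = 70.3%.
Duty = €185,787.35 × 70.3% = €130,608.51.
Total = €0.00 + €130,608.51 = €130,608.51.

€130,608.51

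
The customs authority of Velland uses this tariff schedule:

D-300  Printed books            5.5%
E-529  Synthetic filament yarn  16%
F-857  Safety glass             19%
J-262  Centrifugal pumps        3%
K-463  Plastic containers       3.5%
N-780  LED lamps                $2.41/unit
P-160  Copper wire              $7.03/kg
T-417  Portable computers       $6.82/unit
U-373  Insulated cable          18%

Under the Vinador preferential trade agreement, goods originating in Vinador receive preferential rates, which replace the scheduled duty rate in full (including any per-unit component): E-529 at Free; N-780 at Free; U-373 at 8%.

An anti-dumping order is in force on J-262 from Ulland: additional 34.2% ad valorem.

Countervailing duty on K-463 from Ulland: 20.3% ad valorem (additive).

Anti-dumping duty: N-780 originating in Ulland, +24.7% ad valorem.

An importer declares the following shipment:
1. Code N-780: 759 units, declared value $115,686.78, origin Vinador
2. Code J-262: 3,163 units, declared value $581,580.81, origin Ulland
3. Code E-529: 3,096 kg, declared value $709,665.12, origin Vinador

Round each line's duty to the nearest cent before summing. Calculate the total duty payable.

Line 1 (N-780, Vinador, 759 units, $115,686.78):
Base rate for N-780 is $2.41/unit.
Origin Vinador qualifies under the Velland–Vinador agreement and N-780 is covered: preferential rate Free applies instead.
The additional-duty order on N-780 targets Ulland, not Vinador; it does not apply.
Duty = $115,686.78 × 0% = $0.00.
Line 2 (J-262, Ulland, 3,163 units, $581,580.81):
Base rate for J-262 is 3%.
Additional duty on J-262 from Ulland: +34.2%. Applied ad valorem rate: 3% + 34.2% = 37.2%.
Duty = $581,580.81 × 37.2% = $216,348.06.
Line 3 (E-529, Vinador, 3,096 kg, $709,665.12):
Base rate for E-529 is 16%.
Origin Vinador qualifies under the Velland–Vinador agreement and E-529 is covered: preferential rate Free applies instead.
Duty = $709,665.12 × 0% = $0.00.
Total = $0.00 + $216,348.06 + $0.00 = $216,348.06.

$216,348.06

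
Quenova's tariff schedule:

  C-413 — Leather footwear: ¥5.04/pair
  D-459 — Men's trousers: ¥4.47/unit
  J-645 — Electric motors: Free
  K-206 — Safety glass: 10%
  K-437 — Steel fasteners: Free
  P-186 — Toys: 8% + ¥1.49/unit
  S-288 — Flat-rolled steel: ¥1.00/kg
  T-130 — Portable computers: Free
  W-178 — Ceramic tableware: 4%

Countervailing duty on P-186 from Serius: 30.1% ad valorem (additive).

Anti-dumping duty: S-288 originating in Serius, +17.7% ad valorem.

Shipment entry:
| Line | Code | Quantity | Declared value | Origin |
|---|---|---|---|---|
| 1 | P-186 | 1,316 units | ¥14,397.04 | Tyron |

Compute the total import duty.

¥3,112.60

Line 1 (P-186, Tyron, 1,316 units, ¥14,397.04):
Base rate for P-186 is 8% + ¥1.49/unit.
The additional-duty order on P-186 targets Serius, not Tyron; it does not apply.
Duty = ¥14,397.04 × 8% + 1,316 × ¥1.49 = ¥3,112.60.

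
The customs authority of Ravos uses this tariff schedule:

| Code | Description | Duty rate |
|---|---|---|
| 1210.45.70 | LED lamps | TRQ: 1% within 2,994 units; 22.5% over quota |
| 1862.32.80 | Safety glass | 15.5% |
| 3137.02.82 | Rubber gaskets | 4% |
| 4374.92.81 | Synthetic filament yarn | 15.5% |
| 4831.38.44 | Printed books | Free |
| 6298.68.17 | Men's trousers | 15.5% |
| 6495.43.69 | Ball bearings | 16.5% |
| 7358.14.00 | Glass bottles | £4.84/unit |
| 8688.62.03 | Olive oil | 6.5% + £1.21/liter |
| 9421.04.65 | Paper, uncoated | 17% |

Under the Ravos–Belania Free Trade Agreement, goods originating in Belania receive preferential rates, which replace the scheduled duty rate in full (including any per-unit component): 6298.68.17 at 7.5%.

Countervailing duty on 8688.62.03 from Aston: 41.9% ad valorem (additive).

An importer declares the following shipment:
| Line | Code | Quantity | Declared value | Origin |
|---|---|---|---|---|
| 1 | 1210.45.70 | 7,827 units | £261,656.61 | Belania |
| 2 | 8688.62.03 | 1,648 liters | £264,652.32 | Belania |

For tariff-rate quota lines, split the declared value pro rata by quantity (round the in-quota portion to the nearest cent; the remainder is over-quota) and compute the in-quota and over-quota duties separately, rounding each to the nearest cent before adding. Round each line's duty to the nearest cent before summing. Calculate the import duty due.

£56,549.99

Line 1 (1210.45.70, Belania, 7,827 units, £261,656.61):
Code 1210.45.70 is under a tariff-rate quota (threshold 2,994 units). In-quota: 2,994 units at 1%; over-quota: 4,833 units at 22.5%.
Pro-rata value split: in-quota = £261,656.61 × 2,994/7,827 = £100,089.42; over-quota = £261,656.61 − £100,089.42 = £161,567.19.
In-quota duty = £100,089.42 × 1% = £1,000.89. Over-quota duty = £161,567.19 × 22.5% = £36,352.62.
Line duty = £1,000.89 + £36,352.62 = £37,353.51.
Line 2 (8688.62.03, Belania, 1,648 liters, £264,652.32):
Base rate for 8688.62.03 is 6.5% + £1.21/liter.
Origin Belania is the FTA partner but 8688.62.03 is not on the preference list; base rate stands.
The additional-duty order on 8688.62.03 targets Aston, not Belania; it does not apply.
Duty = £264,652.32 × 6.5% + 1,648 × £1.21 = £19,196.48.
Total = £37,353.51 + £19,196.48 = £56,549.99.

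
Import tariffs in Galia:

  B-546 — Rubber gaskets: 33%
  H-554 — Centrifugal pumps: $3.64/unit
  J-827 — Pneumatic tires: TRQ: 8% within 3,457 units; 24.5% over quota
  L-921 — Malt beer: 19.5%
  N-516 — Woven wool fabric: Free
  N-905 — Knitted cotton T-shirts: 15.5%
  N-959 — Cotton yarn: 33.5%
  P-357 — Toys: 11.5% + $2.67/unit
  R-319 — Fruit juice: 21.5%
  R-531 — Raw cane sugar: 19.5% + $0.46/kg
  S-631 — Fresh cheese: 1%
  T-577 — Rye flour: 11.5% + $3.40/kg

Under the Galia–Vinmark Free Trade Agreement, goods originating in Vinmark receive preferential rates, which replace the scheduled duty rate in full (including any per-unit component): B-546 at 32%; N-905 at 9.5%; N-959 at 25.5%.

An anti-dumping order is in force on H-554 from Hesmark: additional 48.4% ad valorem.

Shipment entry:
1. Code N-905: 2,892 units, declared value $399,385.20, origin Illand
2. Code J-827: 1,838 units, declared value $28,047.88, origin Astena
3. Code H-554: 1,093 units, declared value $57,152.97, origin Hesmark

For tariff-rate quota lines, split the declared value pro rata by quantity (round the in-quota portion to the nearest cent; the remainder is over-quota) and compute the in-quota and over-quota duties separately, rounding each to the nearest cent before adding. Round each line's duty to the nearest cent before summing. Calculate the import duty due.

$95,789.10

Line 1 (N-905, Illand, 2,892 units, $399,385.20):
Base rate for N-905 is 15.5%.
N-905 has an FTA preferential rate, but origin Illand is not Vinmark; base rate stands.
Duty = $399,385.20 × 15.5% = $61,904.71.
Line 2 (J-827, Astena, 1,838 units, $28,047.88):
Code J-827 is under a tariff-rate quota (threshold 3,457 units). Quantity 1,838 units is within the quota, so the in-quota rate 8% applies to the full value.
Duty = $28,047.88 × 8% = $2,243.83.
Line 3 (H-554, Hesmark, 1,093 units, $57,152.97):
Base rate for H-554 is $3.64/unit.
Additional duty on H-554 from Hesmark: +48.4% ad valorem. Applied ad valorem rate = 48.4%.
Duty = $57,152.97 × 48.4% + 1,093 × $3.64 = $31,640.56.
Total = $61,904.71 + $2,243.83 + $31,640.56 = $95,789.10.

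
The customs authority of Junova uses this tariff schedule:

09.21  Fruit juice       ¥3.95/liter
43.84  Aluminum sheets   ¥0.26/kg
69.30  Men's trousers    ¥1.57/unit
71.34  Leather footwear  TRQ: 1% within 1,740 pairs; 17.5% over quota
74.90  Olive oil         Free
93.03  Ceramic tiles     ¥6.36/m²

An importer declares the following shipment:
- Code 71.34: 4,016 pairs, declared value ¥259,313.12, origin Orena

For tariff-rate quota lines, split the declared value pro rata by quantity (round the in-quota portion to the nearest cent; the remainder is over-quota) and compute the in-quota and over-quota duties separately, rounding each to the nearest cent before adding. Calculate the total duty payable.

¥26,841.75

Line 1 (71.34, Orena, 4,016 pairs, ¥259,313.12):
Code 71.34 is under a tariff-rate quota (threshold 1,740 pairs). In-quota: 1,740 pairs at 1%; over-quota: 2,276 pairs at 17.5%.
Pro-rata value split: in-quota = ¥259,313.12 × 1,740/4,016 = ¥112,351.80; over-quota = ¥259,313.12 − ¥112,351.80 = ¥146,961.32.
In-quota duty = ¥112,351.80 × 1% = ¥1,123.52. Over-quota duty = ¥146,961.32 × 17.5% = ¥25,718.23.
Line duty = ¥1,123.52 + ¥25,718.23 = ¥26,841.75.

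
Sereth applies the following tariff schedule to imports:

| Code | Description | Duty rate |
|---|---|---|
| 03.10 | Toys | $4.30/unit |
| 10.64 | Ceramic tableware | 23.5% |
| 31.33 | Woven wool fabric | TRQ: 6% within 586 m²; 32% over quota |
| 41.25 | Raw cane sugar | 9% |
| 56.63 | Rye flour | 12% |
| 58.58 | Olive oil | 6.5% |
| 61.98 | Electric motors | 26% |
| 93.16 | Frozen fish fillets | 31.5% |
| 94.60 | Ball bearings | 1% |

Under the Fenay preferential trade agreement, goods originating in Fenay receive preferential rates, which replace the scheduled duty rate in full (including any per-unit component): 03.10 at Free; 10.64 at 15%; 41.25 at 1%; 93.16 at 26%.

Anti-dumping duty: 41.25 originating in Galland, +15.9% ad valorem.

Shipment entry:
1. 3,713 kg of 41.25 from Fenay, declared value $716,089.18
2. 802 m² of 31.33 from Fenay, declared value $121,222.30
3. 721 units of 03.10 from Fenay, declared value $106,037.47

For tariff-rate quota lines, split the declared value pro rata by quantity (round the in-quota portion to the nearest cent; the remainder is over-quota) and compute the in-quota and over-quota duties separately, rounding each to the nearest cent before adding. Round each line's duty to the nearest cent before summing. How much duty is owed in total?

$22,922.81

Line 1 (41.25, Fenay, 3,713 kg, $716,089.18):
Base rate for 41.25 is 9%.
Origin Fenay qualifies under the Sereth–Fenay agreement and 41.25 is covered: preferential rate 1% applies instead.
The additional-duty order on 41.25 targets Galland, not Fenay; it does not apply.
Duty = $716,089.18 × 1% = $7,160.89.
Line 2 (31.33, Fenay, 802 m², $121,222.30):
Code 31.33 is under a tariff-rate quota (threshold 586 m²). In-quota: 586 m² at 6%; over-quota: 216 m² at 32%.
Pro-rata value split: in-quota = $121,222.30 × 586/802 = $88,573.90; over-quota = $121,222.30 − $88,573.90 = $32,648.40.
In-quota duty = $88,573.90 × 6% = $5,314.43. Over-quota duty = $32,648.40 × 32% = $10,447.49.
Line duty = $5,314.43 + $10,447.49 = $15,761.92.
Line 3 (03.10, Fenay, 721 units, $106,037.47):
Base rate for 03.10 is $4.30/unit.
Origin Fenay qualifies under the Sereth–Fenay agreement and 03.10 is covered: preferential rate Free applies instead.
Duty = $106,037.47 × 0% = $0.00.
Total = $7,160.89 + $15,761.92 + $0.00 = $22,922.81.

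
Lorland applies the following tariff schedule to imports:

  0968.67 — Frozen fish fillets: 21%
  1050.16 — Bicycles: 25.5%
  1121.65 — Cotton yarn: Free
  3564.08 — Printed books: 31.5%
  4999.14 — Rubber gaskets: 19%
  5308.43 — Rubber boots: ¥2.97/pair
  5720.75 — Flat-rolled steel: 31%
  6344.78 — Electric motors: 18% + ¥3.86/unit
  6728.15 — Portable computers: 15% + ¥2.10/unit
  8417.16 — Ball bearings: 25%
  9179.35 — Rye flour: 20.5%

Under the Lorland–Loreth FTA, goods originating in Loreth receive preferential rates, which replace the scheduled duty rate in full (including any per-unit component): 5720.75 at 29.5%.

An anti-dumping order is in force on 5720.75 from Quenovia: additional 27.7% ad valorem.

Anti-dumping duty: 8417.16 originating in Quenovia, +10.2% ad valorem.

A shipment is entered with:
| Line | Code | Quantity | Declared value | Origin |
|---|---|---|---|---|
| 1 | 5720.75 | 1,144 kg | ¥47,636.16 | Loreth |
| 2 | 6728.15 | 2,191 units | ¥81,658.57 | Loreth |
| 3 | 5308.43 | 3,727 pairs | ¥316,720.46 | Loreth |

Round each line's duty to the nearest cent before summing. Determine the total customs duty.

¥41,971.75

Line 1 (5720.75, Loreth, 1,144 kg, ¥47,636.16):
Base rate for 5720.75 is 31%.
Origin Loreth qualifies under the Lorland–Loreth agreement and 5720.75 is covered: preferential rate 29.5% applies instead.
The additional-duty order on 5720.75 targets Quenovia, not Loreth; it does not apply.
Duty = ¥47,636.16 × 29.5% = ¥14,052.67.
Line 2 (6728.15, Loreth, 2,191 units, ¥81,658.57):
Base rate for 6728.15 is 15% + ¥2.10/unit.
Origin Loreth is the FTA partner but 6728.15 is not on the preference list; base rate stands.
Duty = ¥81,658.57 × 15% + 2,191 × ¥2.10 = ¥16,849.89.
Line 3 (5308.43, Loreth, 3,727 pairs, ¥316,720.46):
Base rate for 5308.43 is ¥2.97/pair.
Origin Loreth is the FTA partner but 5308.43 is not on the preference list; base rate stands.
Duty = 3,727 × ¥2.97 = ¥11,069.19.
Total = ¥14,052.67 + ¥16,849.89 + ¥11,069.19 = ¥41,971.75.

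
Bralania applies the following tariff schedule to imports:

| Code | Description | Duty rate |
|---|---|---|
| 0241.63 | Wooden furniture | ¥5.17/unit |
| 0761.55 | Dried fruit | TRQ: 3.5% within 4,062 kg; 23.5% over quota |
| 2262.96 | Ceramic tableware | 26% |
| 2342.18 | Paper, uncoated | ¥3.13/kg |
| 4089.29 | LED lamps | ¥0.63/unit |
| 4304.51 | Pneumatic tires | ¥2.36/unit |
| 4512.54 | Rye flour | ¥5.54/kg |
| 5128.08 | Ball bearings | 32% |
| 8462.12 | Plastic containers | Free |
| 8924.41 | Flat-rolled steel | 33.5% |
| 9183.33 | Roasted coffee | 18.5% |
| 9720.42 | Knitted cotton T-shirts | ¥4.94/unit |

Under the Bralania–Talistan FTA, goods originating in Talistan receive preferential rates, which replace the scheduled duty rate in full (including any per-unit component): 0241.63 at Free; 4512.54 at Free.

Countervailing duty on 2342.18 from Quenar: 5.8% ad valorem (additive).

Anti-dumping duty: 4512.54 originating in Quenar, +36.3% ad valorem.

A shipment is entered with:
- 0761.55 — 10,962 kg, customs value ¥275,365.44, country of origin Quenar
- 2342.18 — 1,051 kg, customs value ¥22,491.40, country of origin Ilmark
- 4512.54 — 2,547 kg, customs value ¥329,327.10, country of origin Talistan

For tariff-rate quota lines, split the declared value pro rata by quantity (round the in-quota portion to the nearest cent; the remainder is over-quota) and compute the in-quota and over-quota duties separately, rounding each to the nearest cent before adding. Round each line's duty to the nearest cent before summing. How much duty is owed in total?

¥47,593.02

Line 1 (0761.55, Quenar, 10,962 kg, ¥275,365.44):
Code 0761.55 is under a tariff-rate quota (threshold 4,062 kg). In-quota: 4,062 kg at 3.5%; over-quota: 6,900 kg at 23.5%.
Pro-rata value split: in-quota = ¥275,365.44 × 4,062/10,962 = ¥102,037.44; over-quota = ¥275,365.44 − ¥102,037.44 = ¥173,328.00.
In-quota duty = ¥102,037.44 × 3.5% = ¥3,571.31. Over-quota duty = ¥173,328.00 × 23.5% = ¥40,732.08.
Line duty = ¥3,571.31 + ¥40,732.08 = ¥44,303.39.
Line 2 (2342.18, Ilmark, 1,051 kg, ¥22,491.40):
Base rate for 2342.18 is ¥3.13/kg.
The additional-duty order on 2342.18 targets Quenar, not Ilmark; it does not apply.
Duty = 1,051 × ¥3.13 = ¥3,289.63.
Line 3 (4512.54, Talistan, 2,547 kg, ¥329,327.10):
Base rate for 4512.54 is ¥5.54/kg.
Origin Talistan qualifies under the Bralania–Talistan agreement and 4512.54 is covered: preferential rate Free applies instead.
The additional-duty order on 4512.54 targets Quenar, not Talistan; it does not apply.
Duty = ¥329,327.10 × 0% = ¥0.00.
Total = ¥44,303.39 + ¥3,289.63 + ¥0.00 = ¥47,593.02.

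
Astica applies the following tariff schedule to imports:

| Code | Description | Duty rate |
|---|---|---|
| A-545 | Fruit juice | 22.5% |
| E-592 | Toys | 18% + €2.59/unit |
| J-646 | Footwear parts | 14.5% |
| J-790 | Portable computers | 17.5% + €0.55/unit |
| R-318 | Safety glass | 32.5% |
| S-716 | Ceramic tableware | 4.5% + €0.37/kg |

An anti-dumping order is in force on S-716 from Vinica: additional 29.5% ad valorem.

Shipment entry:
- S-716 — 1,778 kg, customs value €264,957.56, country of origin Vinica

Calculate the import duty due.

Line 1 (S-716, Vinica, 1,778 kg, €264,957.56):
Base rate for S-716 is 4.5% + €0.37/kg.
Additional duty on S-716 from Vinica: +29.5%. Applied ad valorem rate: 4.5% + 29.5% = 34%.
Duty = €264,957.56 × 34% + 1,778 × €0.37 = €90,743.43.

€90,743.43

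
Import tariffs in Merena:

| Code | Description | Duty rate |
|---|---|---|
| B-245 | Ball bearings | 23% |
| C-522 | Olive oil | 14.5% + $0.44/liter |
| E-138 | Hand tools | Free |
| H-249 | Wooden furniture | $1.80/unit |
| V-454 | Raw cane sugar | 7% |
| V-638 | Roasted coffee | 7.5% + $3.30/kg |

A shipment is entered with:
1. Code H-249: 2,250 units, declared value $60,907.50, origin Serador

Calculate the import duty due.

Line 1 (H-249, Serador, 2,250 units, $60,907.50):
Base rate for H-249 is $1.80/unit.
Duty = 2,250 × $1.80 = $4,050.00.

$4,050.00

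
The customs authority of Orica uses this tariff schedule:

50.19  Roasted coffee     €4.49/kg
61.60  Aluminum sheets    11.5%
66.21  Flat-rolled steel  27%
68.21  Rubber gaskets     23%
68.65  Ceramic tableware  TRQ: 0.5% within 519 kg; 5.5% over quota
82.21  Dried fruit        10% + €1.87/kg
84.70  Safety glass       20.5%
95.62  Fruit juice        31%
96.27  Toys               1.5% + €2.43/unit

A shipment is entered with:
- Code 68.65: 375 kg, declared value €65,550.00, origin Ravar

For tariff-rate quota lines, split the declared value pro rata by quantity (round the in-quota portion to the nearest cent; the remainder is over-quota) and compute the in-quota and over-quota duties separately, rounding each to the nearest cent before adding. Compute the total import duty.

€327.75

Line 1 (68.65, Ravar, 375 kg, €65,550.00):
Code 68.65 is under a tariff-rate quota (threshold 519 kg). Quantity 375 kg is within the quota, so the in-quota rate 0.5% applies to the full value.
Duty = €65,550.00 × 0.5% = €327.75.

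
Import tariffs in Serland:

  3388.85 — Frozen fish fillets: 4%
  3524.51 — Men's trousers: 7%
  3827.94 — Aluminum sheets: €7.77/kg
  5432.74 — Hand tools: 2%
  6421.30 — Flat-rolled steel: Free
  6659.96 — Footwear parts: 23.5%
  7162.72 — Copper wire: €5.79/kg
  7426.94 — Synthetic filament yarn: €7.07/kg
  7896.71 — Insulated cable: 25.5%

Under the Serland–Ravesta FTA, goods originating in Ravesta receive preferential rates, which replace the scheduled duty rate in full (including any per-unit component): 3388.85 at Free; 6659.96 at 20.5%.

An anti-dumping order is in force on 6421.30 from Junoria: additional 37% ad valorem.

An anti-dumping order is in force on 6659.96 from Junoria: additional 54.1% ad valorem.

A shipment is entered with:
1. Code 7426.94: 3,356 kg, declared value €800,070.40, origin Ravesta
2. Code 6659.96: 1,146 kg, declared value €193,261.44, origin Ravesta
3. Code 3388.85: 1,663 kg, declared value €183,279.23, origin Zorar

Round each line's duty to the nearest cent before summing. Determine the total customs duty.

Line 1 (7426.94, Ravesta, 3,356 kg, €800,070.40):
Base rate for 7426.94 is €7.07/kg.
Origin Ravesta is the FTA partner but 7426.94 is not on the preference list; base rate stands.
Duty = 3,356 × €7.07 = €23,726.92.
Line 2 (6659.96, Ravesta, 1,146 kg, €193,261.44):
Base rate for 6659.96 is 23.5%.
Origin Ravesta qualifies under the Serland–Ravesta agreement and 6659.96 is covered: preferential rate 20.5% applies instead.
The additional-duty order on 6659.96 targets Junoria, not Ravesta; it does not apply.
Duty = €193,261.44 × 20.5% = €39,618.60.
Line 3 (3388.85, Zorar, 1,663 kg, €183,279.23):
Base rate for 3388.85 is 4%.
3388.85 has an FTA preferential rate, but origin Zorar is not Ravesta; base rate stands.
Duty = €183,279.23 × 4% = €7,331.17.
Total = €23,726.92 + €39,618.60 + €7,331.17 = €70,676.69.

€70,676.69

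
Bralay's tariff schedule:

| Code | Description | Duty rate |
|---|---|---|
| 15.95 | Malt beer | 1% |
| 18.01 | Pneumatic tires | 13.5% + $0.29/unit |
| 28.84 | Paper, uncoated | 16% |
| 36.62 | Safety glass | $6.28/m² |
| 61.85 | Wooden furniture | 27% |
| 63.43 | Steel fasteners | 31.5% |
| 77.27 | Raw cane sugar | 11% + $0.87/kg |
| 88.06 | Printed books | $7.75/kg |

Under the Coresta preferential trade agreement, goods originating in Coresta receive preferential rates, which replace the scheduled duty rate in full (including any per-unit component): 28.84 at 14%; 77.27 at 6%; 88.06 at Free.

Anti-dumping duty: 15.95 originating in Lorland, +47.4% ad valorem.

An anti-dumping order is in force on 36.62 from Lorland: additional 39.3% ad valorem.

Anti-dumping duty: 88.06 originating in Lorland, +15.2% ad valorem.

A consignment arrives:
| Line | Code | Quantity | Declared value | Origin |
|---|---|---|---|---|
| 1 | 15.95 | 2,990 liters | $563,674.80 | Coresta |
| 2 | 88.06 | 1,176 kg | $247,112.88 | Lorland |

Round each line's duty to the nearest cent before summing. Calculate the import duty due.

$52,311.91

Line 1 (15.95, Coresta, 2,990 liters, $563,674.80):
Base rate for 15.95 is 1%.
Origin Coresta is the FTA partner but 15.95 is not on the preference list; base rate stands.
The additional-duty order on 15.95 targets Lorland, not Coresta; it does not apply.
Duty = $563,674.80 × 1% = $5,636.75.
Line 2 (88.06, Lorland, 1,176 kg, $247,112.88):
Base rate for 88.06 is $7.75/kg.
88.06 has an FTA preferential rate, but origin Lorland is not Coresta; base rate stands.
Additional duty on 88.06 from Lorland: +15.2% ad valorem. Applied ad valorem rate = 15.2%.
Duty = $247,112.88 × 15.2% + 1,176 × $7.75 = $46,675.16.
Total = $5,636.75 + $46,675.16 = $52,311.91.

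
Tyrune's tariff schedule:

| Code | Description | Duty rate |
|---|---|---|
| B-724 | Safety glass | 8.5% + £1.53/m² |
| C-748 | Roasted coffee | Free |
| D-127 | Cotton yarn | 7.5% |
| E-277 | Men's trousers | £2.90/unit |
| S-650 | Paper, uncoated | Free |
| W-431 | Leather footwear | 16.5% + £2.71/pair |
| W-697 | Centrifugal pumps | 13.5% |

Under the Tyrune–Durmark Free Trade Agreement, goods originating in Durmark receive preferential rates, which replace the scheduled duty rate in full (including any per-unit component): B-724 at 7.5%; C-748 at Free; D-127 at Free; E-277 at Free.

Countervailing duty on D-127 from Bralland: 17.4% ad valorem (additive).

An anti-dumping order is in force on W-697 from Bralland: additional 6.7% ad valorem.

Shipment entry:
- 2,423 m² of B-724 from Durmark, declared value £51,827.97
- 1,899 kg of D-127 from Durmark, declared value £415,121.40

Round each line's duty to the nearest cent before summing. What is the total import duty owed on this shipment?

Line 1 (B-724, Durmark, 2,423 m², £51,827.97):
Base rate for B-724 is 8.5% + £1.53/m².
Origin Durmark qualifies under the Tyrune–Durmark agreement and B-724 is covered: preferential rate 7.5% applies instead.
Duty = £51,827.97 × 7.5% = £3,887.10.
Line 2 (D-127, Durmark, 1,899 kg, £415,121.40):
Base rate for D-127 is 7.5%.
Origin Durmark qualifies under the Tyrune–Durmark agreement and D-127 is covered: preferential rate Free applies instead.
The additional-duty order on D-127 targets Bralland, not Durmark; it does not apply.
Duty = £415,121.40 × 0% = £0.00.
Total = £3,887.10 + £0.00 = £3,887.10.

£3,887.10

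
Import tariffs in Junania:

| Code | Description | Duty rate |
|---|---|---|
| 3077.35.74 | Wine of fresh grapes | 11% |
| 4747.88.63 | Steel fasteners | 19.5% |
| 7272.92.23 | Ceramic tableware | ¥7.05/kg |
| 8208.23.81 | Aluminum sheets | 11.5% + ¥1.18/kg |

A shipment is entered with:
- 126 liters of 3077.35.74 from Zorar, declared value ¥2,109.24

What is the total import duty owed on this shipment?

Line 1 (3077.35.74, Zorar, 126 liters, ¥2,109.24):
Base rate for 3077.35.74 is 11%.
Duty = ¥2,109.24 × 11% = ¥232.02.

¥232.02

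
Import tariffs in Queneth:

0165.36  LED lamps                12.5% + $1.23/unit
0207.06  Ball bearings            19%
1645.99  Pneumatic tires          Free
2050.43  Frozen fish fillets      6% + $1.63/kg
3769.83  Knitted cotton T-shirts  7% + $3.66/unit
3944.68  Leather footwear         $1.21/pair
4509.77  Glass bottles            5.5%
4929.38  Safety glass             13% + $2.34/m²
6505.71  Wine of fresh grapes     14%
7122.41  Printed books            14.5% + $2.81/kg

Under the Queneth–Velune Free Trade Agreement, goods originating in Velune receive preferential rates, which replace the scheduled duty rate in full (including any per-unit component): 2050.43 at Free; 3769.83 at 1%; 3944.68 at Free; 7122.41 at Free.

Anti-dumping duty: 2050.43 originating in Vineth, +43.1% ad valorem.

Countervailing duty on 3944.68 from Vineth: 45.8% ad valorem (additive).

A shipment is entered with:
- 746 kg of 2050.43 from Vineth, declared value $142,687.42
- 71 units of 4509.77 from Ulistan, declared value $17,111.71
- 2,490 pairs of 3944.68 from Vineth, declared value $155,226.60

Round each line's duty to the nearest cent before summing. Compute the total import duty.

$146,323.32

Line 1 (2050.43, Vineth, 746 kg, $142,687.42):
Base rate for 2050.43 is 6% + $1.63/kg.
2050.43 has an FTA preferential rate, but origin Vineth is not Velune; base rate stands.
Additional duty on 2050.43 from Vineth: +43.1%. Applied ad valorem rate: 6% + 43.1% = 49.1%.
Duty = $142,687.42 × 49.1% + 746 × $1.63 = $71,275.50.
Line 2 (4509.77, Ulistan, 71 units, $17,111.71):
Base rate for 4509.77 is 5.5%.
Duty = $17,111.71 × 5.5% = $941.14.
Line 3 (3944.68, Vineth, 2,490 pairs, $155,226.60):
Base rate for 3944.68 is $1.21/pair.
3944.68 has an FTA preferential rate, but origin Vineth is not Velune; base rate stands.
Additional duty on 3944.68 from Vineth: +45.8% ad valorem. Applied ad valorem rate = 45.8%.
Duty = $155,226.60 × 45.8% + 2,490 × $1.21 = $74,106.68.
Total = $71,275.50 + $941.14 + $74,106.68 = $146,323.32.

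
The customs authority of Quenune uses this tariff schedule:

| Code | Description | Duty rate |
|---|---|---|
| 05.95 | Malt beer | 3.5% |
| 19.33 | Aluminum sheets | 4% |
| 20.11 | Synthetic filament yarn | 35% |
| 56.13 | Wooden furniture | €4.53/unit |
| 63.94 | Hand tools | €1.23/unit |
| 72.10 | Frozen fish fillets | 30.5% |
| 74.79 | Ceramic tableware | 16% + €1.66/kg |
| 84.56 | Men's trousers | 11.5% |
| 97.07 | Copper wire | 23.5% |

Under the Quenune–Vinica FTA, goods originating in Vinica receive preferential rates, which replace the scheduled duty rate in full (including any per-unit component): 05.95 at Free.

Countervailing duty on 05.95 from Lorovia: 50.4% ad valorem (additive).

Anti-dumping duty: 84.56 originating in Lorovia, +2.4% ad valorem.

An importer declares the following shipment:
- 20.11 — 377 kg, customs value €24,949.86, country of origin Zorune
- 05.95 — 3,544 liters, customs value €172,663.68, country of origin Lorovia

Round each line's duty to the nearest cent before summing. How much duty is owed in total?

Line 1 (20.11, Zorune, 377 kg, €24,949.86):
Base rate for 20.11 is 35%.
Duty = €24,949.86 × 35% = €8,732.45.
Line 2 (05.95, Lorovia, 3,544 liters, €172,663.68):
Base rate for 05.95 is 3.5%.
05.95 has an FTA preferential rate, but origin Lorovia is not Vinica; base rate stands.
Additional duty on 05.95 from Lorovia: +50.4%. Applied ad valorem rate: 3.5% + 50.4% = 53.9%.
Duty = €172,663.68 × 53.9% = €93,065.72.
Total = €8,732.45 + €93,065.72 = €101,798.17.

€101,798.17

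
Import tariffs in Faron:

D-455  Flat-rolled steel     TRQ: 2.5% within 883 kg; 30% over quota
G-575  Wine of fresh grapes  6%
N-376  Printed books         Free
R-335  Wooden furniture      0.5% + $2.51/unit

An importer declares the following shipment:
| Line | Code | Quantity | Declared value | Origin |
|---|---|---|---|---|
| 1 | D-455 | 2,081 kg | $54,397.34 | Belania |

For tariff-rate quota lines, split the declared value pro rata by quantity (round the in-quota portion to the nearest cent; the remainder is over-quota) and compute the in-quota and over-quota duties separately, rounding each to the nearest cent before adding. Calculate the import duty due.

$9,971.76

Line 1 (D-455, Belania, 2,081 kg, $54,397.34):
Code D-455 is under a tariff-rate quota (threshold 883 kg). In-quota: 883 kg at 2.5%; over-quota: 1,198 kg at 30%.
Pro-rata value split: in-quota = $54,397.34 × 883/2,081 = $23,081.62; over-quota = $54,397.34 − $23,081.62 = $31,315.72.
In-quota duty = $23,081.62 × 2.5% = $577.04. Over-quota duty = $31,315.72 × 30% = $9,394.72.
Line duty = $577.04 + $9,394.72 = $9,971.76.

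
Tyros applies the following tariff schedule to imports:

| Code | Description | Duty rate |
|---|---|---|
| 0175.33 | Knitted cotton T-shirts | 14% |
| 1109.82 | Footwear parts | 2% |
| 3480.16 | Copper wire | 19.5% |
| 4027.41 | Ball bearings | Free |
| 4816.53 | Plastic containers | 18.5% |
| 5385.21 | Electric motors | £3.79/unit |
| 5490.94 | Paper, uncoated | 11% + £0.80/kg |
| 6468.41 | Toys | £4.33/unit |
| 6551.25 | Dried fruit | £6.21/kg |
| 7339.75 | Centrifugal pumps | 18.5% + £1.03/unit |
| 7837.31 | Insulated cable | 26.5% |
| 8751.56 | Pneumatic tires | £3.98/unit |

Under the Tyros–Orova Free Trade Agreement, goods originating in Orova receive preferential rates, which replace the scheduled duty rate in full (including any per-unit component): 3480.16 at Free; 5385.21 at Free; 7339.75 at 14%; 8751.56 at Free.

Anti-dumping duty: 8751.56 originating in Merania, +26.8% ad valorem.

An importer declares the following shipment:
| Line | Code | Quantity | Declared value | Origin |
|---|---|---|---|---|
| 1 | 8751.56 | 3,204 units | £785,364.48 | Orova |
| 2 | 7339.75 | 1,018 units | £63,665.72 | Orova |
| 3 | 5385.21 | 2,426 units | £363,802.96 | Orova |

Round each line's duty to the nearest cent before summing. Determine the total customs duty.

Line 1 (8751.56, Orova, 3,204 units, £785,364.48):
Base rate for 8751.56 is £3.98/unit.
Origin Orova qualifies under the Tyros–Orova agreement and 8751.56 is covered: preferential rate Free applies instead.
The additional-duty order on 8751.56 targets Merania, not Orova; it does not apply.
Duty = £785,364.48 × 0% = £0.00.
Line 2 (7339.75, Orova, 1,018 units, £63,665.72):
Base rate for 7339.75 is 18.5% + £1.03/unit.
Origin Orova qualifies under the Tyros–Orova agreement and 7339.75 is covered: preferential rate 14% applies instead.
Duty = £63,665.72 × 14% = £8,913.20.
Line 3 (5385.21, Orova, 2,426 units, £363,802.96):
Base rate for 5385.21 is £3.79/unit.
Origin Orova qualifies under the Tyros–Orova agreement and 5385.21 is covered: preferential rate Free applies instead.
Duty = £363,802.96 × 0% = £0.00.
Total = £0.00 + £8,913.20 + £0.00 = £8,913.20.

£8,913.20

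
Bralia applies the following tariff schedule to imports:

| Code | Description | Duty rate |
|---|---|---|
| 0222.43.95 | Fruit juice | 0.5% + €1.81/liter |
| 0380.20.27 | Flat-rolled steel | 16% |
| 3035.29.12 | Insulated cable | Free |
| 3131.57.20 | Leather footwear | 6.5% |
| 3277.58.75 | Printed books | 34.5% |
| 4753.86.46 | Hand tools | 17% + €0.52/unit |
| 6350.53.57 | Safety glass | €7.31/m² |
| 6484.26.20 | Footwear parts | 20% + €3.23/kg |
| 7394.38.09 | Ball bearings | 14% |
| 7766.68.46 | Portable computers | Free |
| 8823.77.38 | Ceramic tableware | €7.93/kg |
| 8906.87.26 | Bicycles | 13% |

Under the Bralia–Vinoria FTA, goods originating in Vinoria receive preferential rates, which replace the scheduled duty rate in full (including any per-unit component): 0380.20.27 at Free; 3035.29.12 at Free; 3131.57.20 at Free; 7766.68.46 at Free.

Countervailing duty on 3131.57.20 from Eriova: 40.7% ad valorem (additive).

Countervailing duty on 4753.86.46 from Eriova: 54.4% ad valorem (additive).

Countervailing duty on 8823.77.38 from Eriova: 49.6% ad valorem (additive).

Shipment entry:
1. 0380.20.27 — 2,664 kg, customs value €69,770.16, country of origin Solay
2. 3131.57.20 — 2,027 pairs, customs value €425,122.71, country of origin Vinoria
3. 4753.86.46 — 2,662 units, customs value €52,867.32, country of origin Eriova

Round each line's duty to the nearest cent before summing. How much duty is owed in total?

Line 1 (0380.20.27, Solay, 2,664 kg, €69,770.16):
Base rate for 0380.20.27 is 16%.
0380.20.27 has an FTA preferential rate, but origin Solay is not Vinoria; base rate stands.
Duty = €69,770.16 × 16% = €11,163.23.
Line 2 (3131.57.20, Vinoria, 2,027 pairs, €425,122.71):
Base rate for 3131.57.20 is 6.5%.
Origin Vinoria qualifies under the Bralia–Vinoria agreement and 3131.57.20 is covered: preferential rate Free applies instead.
The additional-duty order on 3131.57.20 targets Eriova, not Vinoria; it does not apply.
Duty = €425,122.71 × 0% = €0.00.
Line 3 (4753.86.46, Eriova, 2,662 units, €52,867.32):
Base rate for 4753.86.46 is 17% + €0.52/unit.
Additional duty on 4753.86.46 from Eriova: +54.4%. Applied ad valorem rate: 17% + 54.4% = 71.4%.
Duty = €52,867.32 × 71.4% + 2,662 × €0.52 = €39,131.51.
Total = €11,163.23 + €0.00 + €39,131.51 = €50,294.74.

€50,294.74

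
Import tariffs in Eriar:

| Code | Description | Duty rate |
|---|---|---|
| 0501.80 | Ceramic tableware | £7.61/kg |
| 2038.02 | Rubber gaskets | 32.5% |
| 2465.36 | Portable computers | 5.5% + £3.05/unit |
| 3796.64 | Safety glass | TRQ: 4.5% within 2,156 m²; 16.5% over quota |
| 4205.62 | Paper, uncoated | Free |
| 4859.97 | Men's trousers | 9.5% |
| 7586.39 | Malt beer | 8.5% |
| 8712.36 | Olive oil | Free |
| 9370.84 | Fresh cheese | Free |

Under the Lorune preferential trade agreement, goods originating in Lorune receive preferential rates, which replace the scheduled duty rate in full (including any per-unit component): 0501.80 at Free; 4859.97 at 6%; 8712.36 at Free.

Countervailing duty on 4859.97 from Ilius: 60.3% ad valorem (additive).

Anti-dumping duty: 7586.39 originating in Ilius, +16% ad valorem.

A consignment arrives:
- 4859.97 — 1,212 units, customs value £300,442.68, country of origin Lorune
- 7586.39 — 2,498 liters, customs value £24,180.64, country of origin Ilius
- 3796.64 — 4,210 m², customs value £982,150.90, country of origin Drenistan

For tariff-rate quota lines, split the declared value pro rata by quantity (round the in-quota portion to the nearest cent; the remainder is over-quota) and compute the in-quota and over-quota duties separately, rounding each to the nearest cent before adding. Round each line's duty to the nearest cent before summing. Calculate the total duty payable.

£125,648.93

Line 1 (4859.97, Lorune, 1,212 units, £300,442.68):
Base rate for 4859.97 is 9.5%.
Origin Lorune qualifies under the Eriar–Lorune agreement and 4859.97 is covered: preferential rate 6% applies instead.
The additional-duty order on 4859.97 targets Ilius, not Lorune; it does not apply.
Duty = £300,442.68 × 6% = £18,026.56.
Line 2 (7586.39, Ilius, 2,498 liters, £24,180.64):
Base rate for 7586.39 is 8.5%.
Additional duty on 7586.39 from Ilius: +16%. Applied ad valorem rate: 8.5% + 16% = 24.5%.
Duty = £24,180.64 × 24.5% = £5,924.26.
Line 3 (3796.64, Drenistan, 4,210 m², £982,150.90):
Code 3796.64 is under a tariff-rate quota (threshold 2,156 m²). In-quota: 2,156 m² at 4.5%; over-quota: 2,054 m² at 16.5%.
Pro-rata value split: in-quota = £982,150.90 × 2,156/4,210 = £502,973.24; over-quota = £982,150.90 − £502,973.24 = £479,177.66.
In-quota duty = £502,973.24 × 4.5% = £22,633.80. Over-quota duty = £479,177.66 × 16.5% = £79,064.31.
Line duty = £22,633.80 + £79,064.31 = £101,698.11.
Total = £18,026.56 + £5,924.26 + £101,698.11 = £125,648.93.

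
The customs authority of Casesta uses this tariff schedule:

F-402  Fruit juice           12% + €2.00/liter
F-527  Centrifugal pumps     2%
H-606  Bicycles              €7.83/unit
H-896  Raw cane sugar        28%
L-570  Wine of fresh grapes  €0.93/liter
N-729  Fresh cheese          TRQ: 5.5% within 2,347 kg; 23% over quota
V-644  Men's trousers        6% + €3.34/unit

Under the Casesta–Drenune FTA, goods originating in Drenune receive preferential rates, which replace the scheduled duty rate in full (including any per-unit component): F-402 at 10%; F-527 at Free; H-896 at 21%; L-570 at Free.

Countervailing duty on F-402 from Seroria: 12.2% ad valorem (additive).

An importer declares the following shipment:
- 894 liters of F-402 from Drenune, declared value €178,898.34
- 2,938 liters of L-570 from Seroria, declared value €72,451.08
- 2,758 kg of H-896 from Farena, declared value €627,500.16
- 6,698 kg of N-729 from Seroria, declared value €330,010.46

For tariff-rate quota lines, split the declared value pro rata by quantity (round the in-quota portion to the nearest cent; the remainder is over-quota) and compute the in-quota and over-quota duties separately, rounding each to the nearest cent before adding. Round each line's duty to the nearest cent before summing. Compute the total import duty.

Line 1 (F-402, Drenune, 894 liters, €178,898.34):
Base rate for F-402 is 12% + €2.00/liter.
Origin Drenune qualifies under the Casesta–Drenune agreement and F-402 is covered: preferential rate 10% applies instead.
The additional-duty order on F-402 targets Seroria, not Drenune; it does not apply.
Duty = €178,898.34 × 10% = €17,889.83.
Line 2 (L-570, Seroria, 2,938 liters, €72,451.08):
Base rate for L-570 is €0.93/liter.
L-570 has an FTA preferential rate, but origin Seroria is not Drenune; base rate stands.
Duty = 2,938 × €0.93 = €2,732.34.
Line 3 (H-896, Farena, 2,758 kg, €627,500.16):
Base rate for H-896 is 28%.
H-896 has an FTA preferential rate, but origin Farena is not Drenune; base rate stands.
Duty = €627,500.16 × 28% = €175,700.04.
Line 4 (N-729, Seroria, 6,698 kg, €330,010.46):
Code N-729 is under a tariff-rate quota (threshold 2,347 kg). In-quota: 2,347 kg at 5.5%; over-quota: 4,351 kg at 23%.
Pro-rata value split: in-quota = €330,010.46 × 2,347/6,698 = €115,636.69; over-quota = €330,010.46 − €115,636.69 = €214,373.77.
In-quota duty = €115,636.69 × 5.5% = €6,360.02. Over-quota duty = €214,373.77 × 23% = €49,305.97.
Line duty = €6,360.02 + €49,305.97 = €55,665.99.
Total = €17,889.83 + €2,732.34 + €175,700.04 + €55,665.99 = €251,988.20.

€251,988.20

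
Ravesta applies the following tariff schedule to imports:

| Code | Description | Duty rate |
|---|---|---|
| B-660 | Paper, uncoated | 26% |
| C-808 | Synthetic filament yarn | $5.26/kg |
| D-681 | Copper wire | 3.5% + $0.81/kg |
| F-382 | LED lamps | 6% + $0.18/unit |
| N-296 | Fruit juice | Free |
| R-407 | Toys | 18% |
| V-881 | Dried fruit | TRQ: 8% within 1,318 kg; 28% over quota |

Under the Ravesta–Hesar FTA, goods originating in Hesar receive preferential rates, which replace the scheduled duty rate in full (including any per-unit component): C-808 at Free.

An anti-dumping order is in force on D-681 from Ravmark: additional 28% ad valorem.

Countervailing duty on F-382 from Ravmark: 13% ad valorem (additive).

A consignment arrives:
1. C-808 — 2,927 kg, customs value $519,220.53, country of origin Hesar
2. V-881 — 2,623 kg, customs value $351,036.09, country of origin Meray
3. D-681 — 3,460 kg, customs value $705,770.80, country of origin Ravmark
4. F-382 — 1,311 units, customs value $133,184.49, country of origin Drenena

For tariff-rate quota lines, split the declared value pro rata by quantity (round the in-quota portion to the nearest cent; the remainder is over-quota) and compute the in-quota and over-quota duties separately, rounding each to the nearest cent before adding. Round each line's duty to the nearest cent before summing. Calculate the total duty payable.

Line 1 (C-808, Hesar, 2,927 kg, $519,220.53):
Base rate for C-808 is $5.26/kg.
Origin Hesar qualifies under the Ravesta–Hesar agreement and C-808 is covered: preferential rate Free applies instead.
Duty = $519,220.53 × 0% = $0.00.
Line 2 (V-881, Meray, 2,623 kg, $351,036.09):
Code V-881 is under a tariff-rate quota (threshold 1,318 kg). In-quota: 1,318 kg at 8%; over-quota: 1,305 kg at 28%.
Pro-rata value split: in-quota = $351,036.09 × 1,318/2,623 = $176,387.94; over-quota = $351,036.09 − $176,387.94 = $174,648.15.
In-quota duty = $176,387.94 × 8% = $14,111.04. Over-quota duty = $174,648.15 × 28% = $48,901.48.
Line duty = $14,111.04 + $48,901.48 = $63,012.52.
Line 3 (D-681, Ravmark, 3,460 kg, $705,770.80):
Base rate for D-681 is 3.5% + $0.81/kg.
Additional duty on D-681 from Ravmark: +28%. Applied ad valorem rate: 3.5% + 28% = 31.5%.
Duty = $705,770.80 × 31.5% + 3,460 × $0.81 = $225,120.40.
Line 4 (F-382, Drenena, 1,311 units, $133,184.49):
Base rate for F-382 is 6% + $0.18/unit.
The additional-duty order on F-382 targets Ravmark, not Drenena; it does not apply.
Duty = $133,184.49 × 6% + 1,311 × $0.18 = $8,227.05.
Total = $0.00 + $63,012.52 + $225,120.40 + $8,227.05 = $296,359.97.

$296,359.97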